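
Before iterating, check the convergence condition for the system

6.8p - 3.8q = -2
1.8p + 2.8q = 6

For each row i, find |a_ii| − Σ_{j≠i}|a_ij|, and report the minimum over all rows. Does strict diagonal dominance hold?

1

row 1: |6.8| − (3.8) = 3
row 2: |2.8| − (1.8) = 1
minimum over rows = 1 → strictly diagonally dominant (convergence guaranteed)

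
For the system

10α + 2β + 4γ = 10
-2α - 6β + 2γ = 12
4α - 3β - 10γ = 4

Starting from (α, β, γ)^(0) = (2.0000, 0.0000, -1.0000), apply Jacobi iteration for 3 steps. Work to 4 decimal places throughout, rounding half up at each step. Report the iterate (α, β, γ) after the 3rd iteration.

Iteration 1:
  α = (10 - (2)·0.0000 - (4)·-1.0000) / (10) = 1.4000
  β = (12 - (-2)·2.0000 - (2)·-1.0000) / (-6) = -3.0000
  γ = (4 - (4)·2.0000 - (-3)·0.0000) / (-10) = 0.4000
Iteration 2:
  α = (10 - (2)·-3.0000 - (4)·0.4000) / (10) = 1.4400
  β = (12 - (-2)·1.4000 - (2)·0.4000) / (-6) = -2.3333
  γ = (4 - (4)·1.4000 - (-3)·-3.0000) / (-10) = 1.0600
Iteration 3:
  α = (10 - (2)·-2.3333 - (4)·1.0600) / (10) = 1.0427
  β = (12 - (-2)·1.4400 - (2)·1.0600) / (-6) = -2.1267
  γ = (4 - (4)·1.4400 - (-3)·-2.3333) / (-10) = 0.8760

(1.0427, -2.1267, 0.8760)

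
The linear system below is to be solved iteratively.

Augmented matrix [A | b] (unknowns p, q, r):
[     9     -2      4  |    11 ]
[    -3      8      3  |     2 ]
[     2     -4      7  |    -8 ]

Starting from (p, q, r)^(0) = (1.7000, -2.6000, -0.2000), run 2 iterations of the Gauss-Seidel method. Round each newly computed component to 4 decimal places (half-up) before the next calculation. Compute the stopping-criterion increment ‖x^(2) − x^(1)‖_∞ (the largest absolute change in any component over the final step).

1.0709

Iteration 1:
  p = (11 - (-2)·-2.6000 - (4)·-0.2000) / (9) = 0.7333
  q = (2 - (-3)·0.7333 - (3)·-0.2000) / (8) = 0.6000
  r = (-8 - (2)·0.7333 - (-4)·0.6000) / (7) = -1.0095
Iteration 2:
  p = (11 - (-2)·0.6000 - (4)·-1.0095) / (9) = 1.8042
  q = (2 - (-3)·1.8042 - (3)·-1.0095) / (8) = 1.3051
  r = (-8 - (2)·1.8042 - (-4)·1.3051) / (7) = -0.9126
Change: (1.0709, 0.7051, 0.0969) → max |·| = 1.0709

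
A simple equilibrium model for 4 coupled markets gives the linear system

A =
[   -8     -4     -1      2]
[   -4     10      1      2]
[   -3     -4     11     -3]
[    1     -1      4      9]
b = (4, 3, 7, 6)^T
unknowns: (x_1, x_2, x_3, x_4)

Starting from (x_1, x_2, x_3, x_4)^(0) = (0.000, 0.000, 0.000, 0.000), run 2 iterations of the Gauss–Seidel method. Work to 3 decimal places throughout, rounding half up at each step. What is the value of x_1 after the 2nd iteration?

-0.493

Iteration 1:
  x_1 = (4 - (-4)·0.000 - (-1)·0.000 - (2)·0.000) / (-8) = -0.500
  x_2 = (3 - (-4)·-0.500 - (1)·0.000 - (2)·0.000) / (10) = 0.100
  x_3 = (7 - (-3)·-0.500 - (-4)·0.100 - (-3)·0.000) / (11) = 0.536
  x_4 = (6 - (1)·-0.500 - (-1)·0.100 - (4)·0.536) / (9) = 0.495
Iteration 2:
  x_1 = (4 - (-4)·0.100 - (-1)·0.536 - (2)·0.495) / (-8) = -0.493
  x_2 = (3 - (-4)·-0.493 - (1)·0.536 - (2)·0.495) / (10) = -0.050
  x_3 = (7 - (-3)·-0.493 - (-4)·-0.050 - (-3)·0.495) / (11) = 0.619
  x_4 = (6 - (1)·-0.493 - (-1)·-0.050 - (4)·0.619) / (9) = 0.441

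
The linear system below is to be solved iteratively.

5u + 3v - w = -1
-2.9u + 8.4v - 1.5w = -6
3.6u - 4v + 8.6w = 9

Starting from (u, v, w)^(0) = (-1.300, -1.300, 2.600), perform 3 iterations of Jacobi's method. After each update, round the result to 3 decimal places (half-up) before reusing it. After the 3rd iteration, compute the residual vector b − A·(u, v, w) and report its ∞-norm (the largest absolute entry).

1.635

Iteration 1:
  u = (-1 - (3)·-1.300 - (-1)·2.600) / (5) = 1.100
  v = (-6 - (-2.9)·-1.300 - (-1.5)·2.600) / (8.4) = -0.699
  w = (9 - (3.6)·-1.300 - (-4)·-1.300) / (8.6) = 0.986
Iteration 2:
  u = (-1 - (3)·-0.699 - (-1)·0.986) / (5) = 0.417
  v = (-6 - (-2.9)·1.100 - (-1.5)·0.986) / (8.4) = -0.158
  w = (9 - (3.6)·1.100 - (-4)·-0.699) / (8.6) = 0.261
Iteration 3:
  u = (-1 - (3)·-0.158 - (-1)·0.261) / (5) = -0.053
  v = (-6 - (-2.9)·0.417 - (-1.5)·0.261) / (8.4) = -0.524
  w = (9 - (3.6)·0.417 - (-4)·-0.158) / (8.6) = 0.798
Residual b − A·x = (1.635, -0.555, 0.232); ∞-norm = 1.635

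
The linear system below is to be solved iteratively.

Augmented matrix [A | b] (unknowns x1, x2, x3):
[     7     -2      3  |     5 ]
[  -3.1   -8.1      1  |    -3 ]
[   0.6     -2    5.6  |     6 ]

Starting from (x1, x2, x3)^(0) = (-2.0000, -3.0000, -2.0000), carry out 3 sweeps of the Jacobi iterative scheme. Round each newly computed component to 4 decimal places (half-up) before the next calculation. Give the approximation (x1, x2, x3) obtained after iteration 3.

Iteration 1:
  x1 = (5 - (-2)·-3.0000 - (3)·-2.0000) / (7) = 0.7143
  x2 = (-3 - (-3.1)·-2.0000 - (1)·-2.0000) / (-8.1) = 0.8889
  x3 = (6 - (0.6)·-2.0000 - (-2)·-3.0000) / (5.6) = 0.2143
Iteration 2:
  x1 = (5 - (-2)·0.8889 - (3)·0.2143) / (7) = 0.8764
  x2 = (-3 - (-3.1)·0.7143 - (1)·0.2143) / (-8.1) = 0.1235
  x3 = (6 - (0.6)·0.7143 - (-2)·0.8889) / (5.6) = 1.3124
Iteration 3:
  x1 = (5 - (-2)·0.1235 - (3)·1.3124) / (7) = 0.1871
  x2 = (-3 - (-3.1)·0.8764 - (1)·1.3124) / (-8.1) = 0.1970
  x3 = (6 - (0.6)·0.8764 - (-2)·0.1235) / (5.6) = 1.0216

(0.1871, 0.1970, 1.0216)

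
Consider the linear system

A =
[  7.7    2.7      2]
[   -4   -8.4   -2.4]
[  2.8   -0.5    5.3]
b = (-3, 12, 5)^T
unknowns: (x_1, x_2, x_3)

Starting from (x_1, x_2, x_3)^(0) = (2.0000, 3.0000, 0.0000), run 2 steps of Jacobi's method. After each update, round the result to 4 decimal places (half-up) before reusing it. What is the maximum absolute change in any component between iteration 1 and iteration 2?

1.8428

Iteration 1:
  x_1 = (-3 - (2.7)·3.0000 - (2)·0.0000) / (7.7) = -1.4416
  x_2 = (12 - (-4)·2.0000 - (-2.4)·0.0000) / (-8.4) = -2.3810
  x_3 = (5 - (2.8)·2.0000 - (-0.5)·3.0000) / (5.3) = 0.1698
Iteration 2:
  x_1 = (-3 - (2.7)·-2.3810 - (2)·0.1698) / (7.7) = 0.4012
  x_2 = (12 - (-4)·-1.4416 - (-2.4)·0.1698) / (-8.4) = -0.7906
  x_3 = (5 - (2.8)·-1.4416 - (-0.5)·-2.3810) / (5.3) = 1.4804
Change: (1.8428, 1.5904, 1.3106) → max |·| = 1.8428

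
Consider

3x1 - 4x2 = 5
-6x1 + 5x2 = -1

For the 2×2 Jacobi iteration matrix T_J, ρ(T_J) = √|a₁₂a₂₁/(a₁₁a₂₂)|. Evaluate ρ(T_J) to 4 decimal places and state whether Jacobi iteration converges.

a₁₂a₂₁/(a₁₁a₂₂) = (-4)·(-6) / ((3)·(5)) = 1.600000
ρ = √|1.600000| = √1.600000 = 1.2649
ρ > 1, so Jacobi diverges

1.2649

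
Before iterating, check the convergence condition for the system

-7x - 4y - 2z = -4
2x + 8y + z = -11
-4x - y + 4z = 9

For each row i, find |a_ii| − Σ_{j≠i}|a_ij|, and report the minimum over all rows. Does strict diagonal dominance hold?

row 1: |-7| − (4+2) = 1
row 2: |8| − (2+1) = 5
row 3: |4| − (4+1) = -1
minimum over rows = -1 → not strictly diagonally dominant

-1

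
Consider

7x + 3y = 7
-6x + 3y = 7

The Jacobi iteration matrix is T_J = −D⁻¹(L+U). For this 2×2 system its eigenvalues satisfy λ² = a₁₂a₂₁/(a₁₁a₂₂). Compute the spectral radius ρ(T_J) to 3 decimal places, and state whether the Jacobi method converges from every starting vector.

a₁₂a₂₁/(a₁₁a₂₂) = (3)·(-6) / ((7)·(3)) = -0.857143
ρ = √|-0.857143| = √0.857143 = 0.926
ρ < 1, so Jacobi converges

0.926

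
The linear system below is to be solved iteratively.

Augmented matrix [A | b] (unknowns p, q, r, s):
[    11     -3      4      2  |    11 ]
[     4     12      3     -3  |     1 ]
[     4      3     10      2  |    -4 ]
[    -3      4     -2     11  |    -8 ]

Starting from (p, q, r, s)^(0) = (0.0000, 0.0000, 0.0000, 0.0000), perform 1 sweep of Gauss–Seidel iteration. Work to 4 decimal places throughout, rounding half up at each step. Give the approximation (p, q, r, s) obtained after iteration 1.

(1.0000, -0.2500, -0.7250, -0.4955)

Iteration 1:
  p = (11 - (-3)·0.0000 - (4)·0.0000 - (2)·0.0000) / (11) = 1.0000
  q = (1 - (4)·1.0000 - (3)·0.0000 - (-3)·0.0000) / (12) = -0.2500
  r = (-4 - (4)·1.0000 - (3)·-0.2500 - (2)·0.0000) / (10) = -0.7250
  s = (-8 - (-3)·1.0000 - (4)·-0.2500 - (-2)·-0.7250) / (11) = -0.4955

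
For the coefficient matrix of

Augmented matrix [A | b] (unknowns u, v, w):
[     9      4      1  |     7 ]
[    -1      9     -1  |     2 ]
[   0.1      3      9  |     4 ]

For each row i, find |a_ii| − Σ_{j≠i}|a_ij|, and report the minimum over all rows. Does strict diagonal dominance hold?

4

row 1: |9| − (4+1) = 4
row 2: |9| − (1+1) = 7
row 3: |9| − (0.1+3) = 5.9
minimum over rows = 4 → strictly diagonally dominant (convergence guaranteed)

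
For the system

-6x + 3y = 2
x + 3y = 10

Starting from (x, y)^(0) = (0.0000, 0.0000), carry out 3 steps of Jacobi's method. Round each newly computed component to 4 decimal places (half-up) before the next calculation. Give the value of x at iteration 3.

Iteration 1:
  x = (2 - (3)·0.0000) / (-6) = -0.3333
  y = (10 - (1)·0.0000) / (3) = 3.3333
Iteration 2:
  x = (2 - (3)·3.3333) / (-6) = 1.3333
  y = (10 - (1)·-0.3333) / (3) = 3.4444
Iteration 3:
  x = (2 - (3)·3.4444) / (-6) = 1.3889
  y = (10 - (1)·1.3333) / (3) = 2.8889

1.3889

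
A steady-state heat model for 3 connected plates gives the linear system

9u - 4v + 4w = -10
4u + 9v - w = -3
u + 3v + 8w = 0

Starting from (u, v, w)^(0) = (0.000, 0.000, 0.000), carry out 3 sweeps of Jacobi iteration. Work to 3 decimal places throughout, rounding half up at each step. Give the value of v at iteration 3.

0.256

Iteration 1:
  u = (-10 - (-4)·0.000 - (4)·0.000) / (9) = -1.111
  v = (-3 - (4)·0.000 - (-1)·0.000) / (9) = -0.333
  w = (0 - (1)·0.000 - (3)·0.000) / (8) = 0.000
Iteration 2:
  u = (-10 - (-4)·-0.333 - (4)·0.000) / (9) = -1.259
  v = (-3 - (4)·-1.111 - (-1)·0.000) / (9) = 0.160
  w = (0 - (1)·-1.111 - (3)·-0.333) / (8) = 0.264
Iteration 3:
  u = (-10 - (-4)·0.160 - (4)·0.264) / (9) = -1.157
  v = (-3 - (4)·-1.259 - (-1)·0.264) / (9) = 0.256
  w = (0 - (1)·-1.259 - (3)·0.160) / (8) = 0.097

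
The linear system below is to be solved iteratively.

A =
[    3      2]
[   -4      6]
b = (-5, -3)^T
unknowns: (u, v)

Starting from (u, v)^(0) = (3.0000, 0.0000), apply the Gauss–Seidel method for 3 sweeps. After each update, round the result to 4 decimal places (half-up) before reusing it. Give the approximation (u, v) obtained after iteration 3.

Iteration 1:
  u = (-5 - (2)·0.0000) / (3) = -1.6667
  v = (-3 - (-4)·-1.6667) / (6) = -1.6111
Iteration 2:
  u = (-5 - (2)·-1.6111) / (3) = -0.5926
  v = (-3 - (-4)·-0.5926) / (6) = -0.8951
Iteration 3:
  u = (-5 - (2)·-0.8951) / (3) = -1.0699
  v = (-3 - (-4)·-1.0699) / (6) = -1.2133

(-1.0699, -1.2133)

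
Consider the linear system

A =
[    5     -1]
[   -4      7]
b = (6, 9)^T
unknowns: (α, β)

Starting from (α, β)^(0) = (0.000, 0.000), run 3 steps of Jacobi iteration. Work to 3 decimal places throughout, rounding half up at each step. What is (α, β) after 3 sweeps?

Iteration 1:
  α = (6 - (-1)·0.000) / (5) = 1.200
  β = (9 - (-4)·0.000) / (7) = 1.286
Iteration 2:
  α = (6 - (-1)·1.286) / (5) = 1.457
  β = (9 - (-4)·1.200) / (7) = 1.971
Iteration 3:
  α = (6 - (-1)·1.971) / (5) = 1.594
  β = (9 - (-4)·1.457) / (7) = 2.118

(1.594, 2.118)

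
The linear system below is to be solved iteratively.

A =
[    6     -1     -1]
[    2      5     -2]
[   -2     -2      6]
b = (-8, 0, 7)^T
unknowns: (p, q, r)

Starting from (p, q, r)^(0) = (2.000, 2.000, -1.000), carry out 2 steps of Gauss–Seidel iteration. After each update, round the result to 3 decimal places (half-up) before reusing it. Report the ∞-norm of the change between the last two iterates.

0.729

Iteration 1:
  p = (-8 - (-1)·2.000 - (-1)·-1.000) / (6) = -1.167
  q = (0 - (2)·-1.167 - (-2)·-1.000) / (5) = 0.067
  r = (7 - (-2)·-1.167 - (-2)·0.067) / (6) = 0.800
Iteration 2:
  p = (-8 - (-1)·0.067 - (-1)·0.800) / (6) = -1.189
  q = (0 - (2)·-1.189 - (-2)·0.800) / (5) = 0.796
  r = (7 - (-2)·-1.189 - (-2)·0.796) / (6) = 1.036
Change: (-0.022, 0.729, 0.236) → max |·| = 0.729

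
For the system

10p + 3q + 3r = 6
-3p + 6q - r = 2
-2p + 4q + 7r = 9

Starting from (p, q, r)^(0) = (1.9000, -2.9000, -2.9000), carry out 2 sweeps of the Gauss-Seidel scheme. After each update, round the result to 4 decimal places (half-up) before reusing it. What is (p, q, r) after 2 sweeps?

(-0.1174, 0.5032, 0.9646)

Iteration 1:
  p = (6 - (3)·-2.9000 - (3)·-2.9000) / (10) = 2.3400
  q = (2 - (-3)·2.3400 - (-1)·-2.9000) / (6) = 1.0200
  r = (9 - (-2)·2.3400 - (4)·1.0200) / (7) = 1.3714
Iteration 2:
  p = (6 - (3)·1.0200 - (3)·1.3714) / (10) = -0.1174
  q = (2 - (-3)·-0.1174 - (-1)·1.3714) / (6) = 0.5032
  r = (9 - (-2)·-0.1174 - (4)·0.5032) / (7) = 0.9646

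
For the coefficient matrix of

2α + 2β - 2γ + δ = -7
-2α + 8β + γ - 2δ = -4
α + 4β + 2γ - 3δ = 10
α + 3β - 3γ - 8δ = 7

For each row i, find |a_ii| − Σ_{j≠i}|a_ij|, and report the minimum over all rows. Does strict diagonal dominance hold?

-6

row 1: |2| − (2+2+1) = -3
row 2: |8| − (2+1+2) = 3
row 3: |2| − (1+4+3) = -6
row 4: |-8| − (1+3+3) = 1
minimum over rows = -6 → not strictly diagonally dominant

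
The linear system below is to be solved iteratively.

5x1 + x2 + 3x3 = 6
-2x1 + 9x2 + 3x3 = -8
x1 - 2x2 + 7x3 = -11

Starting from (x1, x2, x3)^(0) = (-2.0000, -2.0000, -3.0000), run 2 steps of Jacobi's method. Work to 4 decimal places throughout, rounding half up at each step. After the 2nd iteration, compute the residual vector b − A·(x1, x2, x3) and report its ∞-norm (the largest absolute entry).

2.6573

Iteration 1:
  x1 = (6 - (1)·-2.0000 - (3)·-3.0000) / (5) = 3.4000
  x2 = (-8 - (-2)·-2.0000 - (3)·-3.0000) / (9) = -0.3333
  x3 = (-11 - (1)·-2.0000 - (-2)·-2.0000) / (7) = -1.8571
Iteration 2:
  x1 = (6 - (1)·-0.3333 - (3)·-1.8571) / (5) = 2.3809
  x2 = (-8 - (-2)·3.4000 - (3)·-1.8571) / (9) = 0.4857
  x3 = (-11 - (1)·3.4000 - (-2)·-0.3333) / (7) = -2.1524
Residual b − A·x = (0.0670, -1.1523, 2.6573); ∞-norm = 2.6573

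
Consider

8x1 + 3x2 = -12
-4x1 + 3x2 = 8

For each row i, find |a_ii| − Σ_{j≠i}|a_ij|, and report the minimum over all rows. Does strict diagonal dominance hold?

row 1: |8| − (3) = 5
row 2: |3| − (4) = -1
minimum over rows = -1 → not strictly diagonally dominant

-1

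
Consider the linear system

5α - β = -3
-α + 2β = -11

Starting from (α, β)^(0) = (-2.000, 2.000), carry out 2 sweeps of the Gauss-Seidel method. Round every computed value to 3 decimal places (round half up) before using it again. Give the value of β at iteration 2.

Iteration 1:
  α = (-3 - (-1)·2.000) / (5) = -0.200
  β = (-11 - (-1)·-0.200) / (2) = -5.600
Iteration 2:
  α = (-3 - (-1)·-5.600) / (5) = -1.720
  β = (-11 - (-1)·-1.720) / (2) = -6.360

-6.360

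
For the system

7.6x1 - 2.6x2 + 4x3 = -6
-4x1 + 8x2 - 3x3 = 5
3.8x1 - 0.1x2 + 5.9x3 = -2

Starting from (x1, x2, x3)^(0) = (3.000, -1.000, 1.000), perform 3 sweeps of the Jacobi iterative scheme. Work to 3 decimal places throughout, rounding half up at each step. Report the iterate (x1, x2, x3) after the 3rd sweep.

(-1.559, 1.549, -1.175)

Iteration 1:
  x1 = (-6 - (-2.6)·-1.000 - (4)·1.000) / (7.6) = -1.658
  x2 = (5 - (-4)·3.000 - (-3)·1.000) / (8) = 2.500
  x3 = (-2 - (3.8)·3.000 - (-0.1)·-1.000) / (5.9) = -2.288
Iteration 2:
  x1 = (-6 - (-2.6)·2.500 - (4)·-2.288) / (7.6) = 1.270
  x2 = (5 - (-4)·-1.658 - (-3)·-2.288) / (8) = -1.062
  x3 = (-2 - (3.8)·-1.658 - (-0.1)·2.500) / (5.9) = 0.771
Iteration 3:
  x1 = (-6 - (-2.6)·-1.062 - (4)·0.771) / (7.6) = -1.559
  x2 = (5 - (-4)·1.270 - (-3)·0.771) / (8) = 1.549
  x3 = (-2 - (3.8)·1.270 - (-0.1)·-1.062) / (5.9) = -1.175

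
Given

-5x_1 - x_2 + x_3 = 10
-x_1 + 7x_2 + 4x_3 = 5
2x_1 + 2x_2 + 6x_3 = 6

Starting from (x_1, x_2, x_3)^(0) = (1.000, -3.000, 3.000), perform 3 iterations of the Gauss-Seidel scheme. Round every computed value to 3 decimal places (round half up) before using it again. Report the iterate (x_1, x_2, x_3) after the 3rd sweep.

Iteration 1:
  x_1 = (10 - (-1)·-3.000 - (1)·3.000) / (-5) = -0.800
  x_2 = (5 - (-1)·-0.800 - (4)·3.000) / (7) = -1.114
  x_3 = (6 - (2)·-0.800 - (2)·-1.114) / (6) = 1.638
Iteration 2:
  x_1 = (10 - (-1)·-1.114 - (1)·1.638) / (-5) = -1.450
  x_2 = (5 - (-1)·-1.450 - (4)·1.638) / (7) = -0.429
  x_3 = (6 - (2)·-1.450 - (2)·-0.429) / (6) = 1.626
Iteration 3:
  x_1 = (10 - (-1)·-0.429 - (1)·1.626) / (-5) = -1.589
  x_2 = (5 - (-1)·-1.589 - (4)·1.626) / (7) = -0.442
  x_3 = (6 - (2)·-1.589 - (2)·-0.442) / (6) = 1.677

(-1.589, -0.442, 1.677)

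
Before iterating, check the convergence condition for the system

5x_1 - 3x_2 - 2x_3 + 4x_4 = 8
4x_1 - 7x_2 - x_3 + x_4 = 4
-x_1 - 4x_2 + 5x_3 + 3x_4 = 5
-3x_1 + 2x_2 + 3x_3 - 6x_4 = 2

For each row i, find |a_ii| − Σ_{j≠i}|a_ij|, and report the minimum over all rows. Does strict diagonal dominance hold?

row 1: |5| − (3+2+4) = -4
row 2: |-7| − (4+1+1) = 1
row 3: |5| − (1+4+3) = -3
row 4: |-6| − (3+2+3) = -2
minimum over rows = -4 → not strictly diagonally dominant

-4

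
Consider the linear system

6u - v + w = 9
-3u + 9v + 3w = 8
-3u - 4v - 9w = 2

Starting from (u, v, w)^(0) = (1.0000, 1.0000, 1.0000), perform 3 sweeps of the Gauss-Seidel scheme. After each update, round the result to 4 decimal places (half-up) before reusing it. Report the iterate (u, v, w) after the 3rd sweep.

Iteration 1:
  u = (9 - (-1)·1.0000 - (1)·1.0000) / (6) = 1.5000
  v = (8 - (-3)·1.5000 - (3)·1.0000) / (9) = 1.0556
  w = (2 - (-3)·1.5000 - (-4)·1.0556) / (-9) = -1.1914
Iteration 2:
  u = (9 - (-1)·1.0556 - (1)·-1.1914) / (6) = 1.8745
  v = (8 - (-3)·1.8745 - (3)·-1.1914) / (9) = 1.9109
  w = (2 - (-3)·1.8745 - (-4)·1.9109) / (-9) = -1.6963
Iteration 3:
  u = (9 - (-1)·1.9109 - (1)·-1.6963) / (6) = 2.1012
  v = (8 - (-3)·2.1012 - (3)·-1.6963) / (9) = 2.1547
  w = (2 - (-3)·2.1012 - (-4)·2.1547) / (-9) = -1.8803

(2.1012, 2.1547, -1.8803)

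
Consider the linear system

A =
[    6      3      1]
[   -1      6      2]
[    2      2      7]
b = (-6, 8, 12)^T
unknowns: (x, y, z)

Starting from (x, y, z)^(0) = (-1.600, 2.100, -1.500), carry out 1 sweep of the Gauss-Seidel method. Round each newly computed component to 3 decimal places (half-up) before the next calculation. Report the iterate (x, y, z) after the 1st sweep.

(-1.800, 1.533, 1.791)

Iteration 1:
  x = (-6 - (3)·2.100 - (1)·-1.500) / (6) = -1.800
  y = (8 - (-1)·-1.800 - (2)·-1.500) / (6) = 1.533
  z = (12 - (2)·-1.800 - (2)·1.533) / (7) = 1.791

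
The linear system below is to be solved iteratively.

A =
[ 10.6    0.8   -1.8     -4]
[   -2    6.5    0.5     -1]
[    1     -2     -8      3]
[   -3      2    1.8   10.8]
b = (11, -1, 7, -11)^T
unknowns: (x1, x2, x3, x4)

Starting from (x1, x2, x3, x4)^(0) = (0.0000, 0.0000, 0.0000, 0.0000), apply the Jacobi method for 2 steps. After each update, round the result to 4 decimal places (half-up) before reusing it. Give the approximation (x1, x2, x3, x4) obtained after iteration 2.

(0.5164, 0.0761, -1.0888, -0.5560)

Iteration 1:
  x1 = (11 - (0.8)·0.0000 - (-1.8)·0.0000 - (-4)·0.0000) / (10.6) = 1.0377
  x2 = (-1 - (-2)·0.0000 - (0.5)·0.0000 - (-1)·0.0000) / (6.5) = -0.1538
  x3 = (7 - (1)·0.0000 - (-2)·0.0000 - (3)·0.0000) / (-8) = -0.8750
  x4 = (-11 - (-3)·0.0000 - (2)·0.0000 - (1.8)·0.0000) / (10.8) = -1.0185
Iteration 2:
  x1 = (11 - (0.8)·-0.1538 - (-1.8)·-0.8750 - (-4)·-1.0185) / (10.6) = 0.5164
  x2 = (-1 - (-2)·1.0377 - (0.5)·-0.8750 - (-1)·-1.0185) / (6.5) = 0.0761
  x3 = (7 - (1)·1.0377 - (-2)·-0.1538 - (3)·-1.0185) / (-8) = -1.0888
  x4 = (-11 - (-3)·1.0377 - (2)·-0.1538 - (1.8)·-0.8750) / (10.8) = -0.5560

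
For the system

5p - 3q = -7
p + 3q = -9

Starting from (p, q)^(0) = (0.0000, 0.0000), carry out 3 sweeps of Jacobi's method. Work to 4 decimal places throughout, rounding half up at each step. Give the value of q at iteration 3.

Iteration 1:
  p = (-7 - (-3)·0.0000) / (5) = -1.4000
  q = (-9 - (1)·0.0000) / (3) = -3.0000
Iteration 2:
  p = (-7 - (-3)·-3.0000) / (5) = -3.2000
  q = (-9 - (1)·-1.4000) / (3) = -2.5333
Iteration 3:
  p = (-7 - (-3)·-2.5333) / (5) = -2.9200
  q = (-9 - (1)·-3.2000) / (3) = -1.9333

-1.9333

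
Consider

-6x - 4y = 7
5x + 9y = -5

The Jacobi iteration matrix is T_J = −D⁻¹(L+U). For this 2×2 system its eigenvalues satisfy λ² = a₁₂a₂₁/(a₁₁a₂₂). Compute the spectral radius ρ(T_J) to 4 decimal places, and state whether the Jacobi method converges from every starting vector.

0.6086

a₁₂a₂₁/(a₁₁a₂₂) = (-4)·(5) / ((-6)·(9)) = 0.370370
ρ = √|0.370370| = √0.370370 = 0.6086
ρ < 1, so Jacobi converges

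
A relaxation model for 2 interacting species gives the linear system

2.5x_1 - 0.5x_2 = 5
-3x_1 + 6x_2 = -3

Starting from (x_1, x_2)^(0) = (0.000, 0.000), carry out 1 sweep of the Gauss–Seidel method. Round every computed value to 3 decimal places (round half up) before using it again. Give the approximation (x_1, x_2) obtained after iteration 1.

Iteration 1:
  x_1 = (5 - (-0.5)·0.000) / (2.5) = 2.000
  x_2 = (-3 - (-3)·2.000) / (6) = 0.500

(2.000, 0.500)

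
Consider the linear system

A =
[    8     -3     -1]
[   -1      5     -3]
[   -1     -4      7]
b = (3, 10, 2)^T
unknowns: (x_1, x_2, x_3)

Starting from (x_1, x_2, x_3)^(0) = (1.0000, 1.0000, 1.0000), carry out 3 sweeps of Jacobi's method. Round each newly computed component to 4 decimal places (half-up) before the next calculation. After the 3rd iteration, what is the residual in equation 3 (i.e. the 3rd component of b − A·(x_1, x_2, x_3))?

Iteration 1:
  x_1 = (3 - (-3)·1.0000 - (-1)·1.0000) / (8) = 0.8750
  x_2 = (10 - (-1)·1.0000 - (-3)·1.0000) / (5) = 2.8000
  x_3 = (2 - (-1)·1.0000 - (-4)·1.0000) / (7) = 1.0000
Iteration 2:
  x_1 = (3 - (-3)·2.8000 - (-1)·1.0000) / (8) = 1.5500
  x_2 = (10 - (-1)·0.8750 - (-3)·1.0000) / (5) = 2.7750
  x_3 = (2 - (-1)·0.8750 - (-4)·2.8000) / (7) = 2.0107
Iteration 3:
  x_1 = (3 - (-3)·2.7750 - (-1)·2.0107) / (8) = 1.6670
  x_2 = (10 - (-1)·1.5500 - (-3)·2.0107) / (5) = 3.5164
  x_3 = (2 - (-1)·1.5500 - (-4)·2.7750) / (7) = 2.0929
Residual b − A·x = (2.3061, 0.3637, 3.0823)

3.0823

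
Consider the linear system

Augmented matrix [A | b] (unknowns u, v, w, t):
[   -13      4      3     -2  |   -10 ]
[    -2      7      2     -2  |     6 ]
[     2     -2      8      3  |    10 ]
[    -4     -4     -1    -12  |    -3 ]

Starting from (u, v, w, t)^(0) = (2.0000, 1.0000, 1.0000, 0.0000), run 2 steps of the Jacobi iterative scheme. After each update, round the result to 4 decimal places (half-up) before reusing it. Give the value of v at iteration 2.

0.7070

Iteration 1:
  u = (-10 - (4)·1.0000 - (3)·1.0000 - (-2)·0.0000) / (-13) = 1.3077
  v = (6 - (-2)·2.0000 - (2)·1.0000 - (-2)·0.0000) / (7) = 1.1429
  w = (10 - (2)·2.0000 - (-2)·1.0000 - (3)·0.0000) / (8) = 1.0000
  t = (-3 - (-4)·2.0000 - (-4)·1.0000 - (-1)·1.0000) / (-12) = -0.8333
Iteration 2:
  u = (-10 - (4)·1.1429 - (3)·1.0000 - (-2)·-0.8333) / (-13) = 1.4799
  v = (6 - (-2)·1.3077 - (2)·1.0000 - (-2)·-0.8333) / (7) = 0.7070
  w = (10 - (2)·1.3077 - (-2)·1.1429 - (3)·-0.8333) / (8) = 1.5213
  t = (-3 - (-4)·1.3077 - (-4)·1.1429 - (-1)·1.0000) / (-12) = -0.6502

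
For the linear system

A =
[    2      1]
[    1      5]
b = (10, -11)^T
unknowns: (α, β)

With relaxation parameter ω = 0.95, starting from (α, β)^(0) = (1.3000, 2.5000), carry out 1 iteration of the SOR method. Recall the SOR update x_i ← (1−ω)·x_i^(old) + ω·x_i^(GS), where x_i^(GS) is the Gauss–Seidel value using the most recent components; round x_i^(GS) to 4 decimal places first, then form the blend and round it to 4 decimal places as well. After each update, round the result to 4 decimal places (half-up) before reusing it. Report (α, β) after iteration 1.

Iteration 1:
  α: GS value = (10 - (1)·2.5000) / (2) = 3.7500;  α ← (1−ω)·1.3000 + ω·3.7500 = 3.6275
  β: GS value = (-11 - (1)·3.6275) / (5) = -2.9255;  β ← (1−ω)·2.5000 + ω·-2.9255 = -2.6542

(3.6275, -2.6542)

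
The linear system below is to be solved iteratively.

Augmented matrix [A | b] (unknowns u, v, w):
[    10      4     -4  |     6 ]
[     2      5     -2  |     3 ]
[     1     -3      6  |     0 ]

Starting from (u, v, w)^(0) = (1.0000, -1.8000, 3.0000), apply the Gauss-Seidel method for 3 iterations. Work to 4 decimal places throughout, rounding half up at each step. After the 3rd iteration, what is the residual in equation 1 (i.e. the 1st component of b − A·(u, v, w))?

Iteration 1:
  u = (6 - (4)·-1.8000 - (-4)·3.0000) / (10) = 2.5200
  v = (3 - (2)·2.5200 - (-2)·3.0000) / (5) = 0.7920
  w = (0 - (1)·2.5200 - (-3)·0.7920) / (6) = -0.0240
Iteration 2:
  u = (6 - (4)·0.7920 - (-4)·-0.0240) / (10) = 0.2736
  v = (3 - (2)·0.2736 - (-2)·-0.0240) / (5) = 0.4810
  w = (0 - (1)·0.2736 - (-3)·0.4810) / (6) = 0.1949
Iteration 3:
  u = (6 - (4)·0.4810 - (-4)·0.1949) / (10) = 0.4856
  v = (3 - (2)·0.4856 - (-2)·0.1949) / (5) = 0.4837
  w = (0 - (1)·0.4856 - (-3)·0.4837) / (6) = 0.1609
Residual b − A·x = (-0.1472, -0.0679, 0.0001)

-0.1472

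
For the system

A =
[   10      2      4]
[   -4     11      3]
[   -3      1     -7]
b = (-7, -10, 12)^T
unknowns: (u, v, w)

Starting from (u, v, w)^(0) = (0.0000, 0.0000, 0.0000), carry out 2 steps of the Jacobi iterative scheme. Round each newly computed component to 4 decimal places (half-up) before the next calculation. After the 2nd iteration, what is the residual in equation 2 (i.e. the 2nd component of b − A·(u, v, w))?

Iteration 1:
  u = (-7 - (2)·0.0000 - (4)·0.0000) / (10) = -0.7000
  v = (-10 - (-4)·0.0000 - (3)·0.0000) / (11) = -0.9091
  w = (12 - (-3)·0.0000 - (1)·0.0000) / (-7) = -1.7143
Iteration 2:
  u = (-7 - (2)·-0.9091 - (4)·-1.7143) / (10) = 0.1675
  v = (-10 - (-4)·-0.7000 - (3)·-1.7143) / (11) = -0.6961
  w = (12 - (-3)·-0.7000 - (1)·-0.9091) / (-7) = -1.5442
Residual b − A·x = (-1.1060, 2.9597, 2.3892)

2.9597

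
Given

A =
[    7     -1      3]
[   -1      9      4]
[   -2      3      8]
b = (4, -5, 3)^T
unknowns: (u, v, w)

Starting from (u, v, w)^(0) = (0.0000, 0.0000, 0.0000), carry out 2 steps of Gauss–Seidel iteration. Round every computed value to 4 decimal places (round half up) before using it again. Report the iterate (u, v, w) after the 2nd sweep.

Iteration 1:
  u = (4 - (-1)·0.0000 - (3)·0.0000) / (7) = 0.5714
  v = (-5 - (-1)·0.5714 - (4)·0.0000) / (9) = -0.4921
  w = (3 - (-2)·0.5714 - (3)·-0.4921) / (8) = 0.7024
Iteration 2:
  u = (4 - (-1)·-0.4921 - (3)·0.7024) / (7) = 0.2001
  v = (-5 - (-1)·0.2001 - (4)·0.7024) / (9) = -0.8455
  w = (3 - (-2)·0.2001 - (3)·-0.8455) / (8) = 0.7421

(0.2001, -0.8455, 0.7421)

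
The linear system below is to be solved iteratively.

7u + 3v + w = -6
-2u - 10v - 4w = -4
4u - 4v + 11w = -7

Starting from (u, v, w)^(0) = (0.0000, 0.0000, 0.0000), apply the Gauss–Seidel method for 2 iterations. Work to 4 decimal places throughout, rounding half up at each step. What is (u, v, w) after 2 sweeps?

(-1.0853, 0.6638, -0.0003)

Iteration 1:
  u = (-6 - (3)·0.0000 - (1)·0.0000) / (7) = -0.8571
  v = (-4 - (-2)·-0.8571 - (-4)·0.0000) / (-10) = 0.5714
  w = (-7 - (4)·-0.8571 - (-4)·0.5714) / (11) = -0.1169
Iteration 2:
  u = (-6 - (3)·0.5714 - (1)·-0.1169) / (7) = -1.0853
  v = (-4 - (-2)·-1.0853 - (-4)·-0.1169) / (-10) = 0.6638
  w = (-7 - (4)·-1.0853 - (-4)·0.6638) / (11) = -0.0003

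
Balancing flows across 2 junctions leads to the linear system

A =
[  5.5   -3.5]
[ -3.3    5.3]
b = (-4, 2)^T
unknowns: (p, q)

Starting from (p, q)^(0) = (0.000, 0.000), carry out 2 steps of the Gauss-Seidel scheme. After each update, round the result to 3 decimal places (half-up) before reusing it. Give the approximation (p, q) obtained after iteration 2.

(-0.775, -0.105)

Iteration 1:
  p = (-4 - (-3.5)·0.000) / (5.5) = -0.727
  q = (2 - (-3.3)·-0.727) / (5.3) = -0.075
Iteration 2:
  p = (-4 - (-3.5)·-0.075) / (5.5) = -0.775
  q = (2 - (-3.3)·-0.775) / (5.3) = -0.105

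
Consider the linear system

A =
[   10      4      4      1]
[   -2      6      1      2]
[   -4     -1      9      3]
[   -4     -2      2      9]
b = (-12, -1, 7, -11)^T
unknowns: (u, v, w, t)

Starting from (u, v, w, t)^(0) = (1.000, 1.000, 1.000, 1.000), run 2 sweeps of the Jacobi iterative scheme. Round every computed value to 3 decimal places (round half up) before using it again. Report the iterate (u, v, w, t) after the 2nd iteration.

Iteration 1:
  u = (-12 - (4)·1.000 - (4)·1.000 - (1)·1.000) / (10) = -2.100
  v = (-1 - (-2)·1.000 - (1)·1.000 - (2)·1.000) / (6) = -0.333
  w = (7 - (-4)·1.000 - (-1)·1.000 - (3)·1.000) / (9) = 1.000
  t = (-11 - (-4)·1.000 - (-2)·1.000 - (2)·1.000) / (9) = -0.778
Iteration 2:
  u = (-12 - (4)·-0.333 - (4)·1.000 - (1)·-0.778) / (10) = -1.389
  v = (-1 - (-2)·-2.100 - (1)·1.000 - (2)·-0.778) / (6) = -0.774
  w = (7 - (-4)·-2.100 - (-1)·-0.333 - (3)·-0.778) / (9) = 0.067
  t = (-11 - (-4)·-2.100 - (-2)·-0.333 - (2)·1.000) / (9) = -2.452

(-1.389, -0.774, 0.067, -2.452)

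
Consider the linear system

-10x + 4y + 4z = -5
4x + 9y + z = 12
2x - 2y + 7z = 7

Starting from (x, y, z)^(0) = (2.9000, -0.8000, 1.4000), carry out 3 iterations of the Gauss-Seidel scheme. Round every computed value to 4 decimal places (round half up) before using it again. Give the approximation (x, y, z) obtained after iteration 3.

(1.0975, 0.7532, 0.9016)

Iteration 1:
  x = (-5 - (4)·-0.8000 - (4)·1.4000) / (-10) = 0.7400
  y = (12 - (4)·0.7400 - (1)·1.4000) / (9) = 0.8489
  z = (7 - (2)·0.7400 - (-2)·0.8489) / (7) = 1.0311
Iteration 2:
  x = (-5 - (4)·0.8489 - (4)·1.0311) / (-10) = 1.2520
  y = (12 - (4)·1.2520 - (1)·1.0311) / (9) = 0.6623
  z = (7 - (2)·1.2520 - (-2)·0.6623) / (7) = 0.8315
Iteration 3:
  x = (-5 - (4)·0.6623 - (4)·0.8315) / (-10) = 1.0975
  y = (12 - (4)·1.0975 - (1)·0.8315) / (9) = 0.7532
  z = (7 - (2)·1.0975 - (-2)·0.7532) / (7) = 0.9016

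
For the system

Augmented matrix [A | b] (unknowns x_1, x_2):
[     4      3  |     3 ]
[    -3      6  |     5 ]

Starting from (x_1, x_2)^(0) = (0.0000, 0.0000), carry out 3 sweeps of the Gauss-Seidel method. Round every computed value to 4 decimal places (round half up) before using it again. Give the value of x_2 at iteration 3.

0.9251

Iteration 1:
  x_1 = (3 - (3)·0.0000) / (4) = 0.7500
  x_2 = (5 - (-3)·0.7500) / (6) = 1.2083
Iteration 2:
  x_1 = (3 - (3)·1.2083) / (4) = -0.1562
  x_2 = (5 - (-3)·-0.1562) / (6) = 0.7552
Iteration 3:
  x_1 = (3 - (3)·0.7552) / (4) = 0.1836
  x_2 = (5 - (-3)·0.1836) / (6) = 0.9251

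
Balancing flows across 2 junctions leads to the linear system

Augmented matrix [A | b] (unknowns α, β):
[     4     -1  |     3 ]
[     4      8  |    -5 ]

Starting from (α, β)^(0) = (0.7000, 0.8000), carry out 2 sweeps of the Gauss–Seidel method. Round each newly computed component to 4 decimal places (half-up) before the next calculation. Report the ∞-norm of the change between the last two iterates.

Iteration 1:
  α = (3 - (-1)·0.8000) / (4) = 0.9500
  β = (-5 - (4)·0.9500) / (8) = -1.1000
Iteration 2:
  α = (3 - (-1)·-1.1000) / (4) = 0.4750
  β = (-5 - (4)·0.4750) / (8) = -0.8625
Change: (-0.4750, 0.2375) → max |·| = 0.4750

0.4750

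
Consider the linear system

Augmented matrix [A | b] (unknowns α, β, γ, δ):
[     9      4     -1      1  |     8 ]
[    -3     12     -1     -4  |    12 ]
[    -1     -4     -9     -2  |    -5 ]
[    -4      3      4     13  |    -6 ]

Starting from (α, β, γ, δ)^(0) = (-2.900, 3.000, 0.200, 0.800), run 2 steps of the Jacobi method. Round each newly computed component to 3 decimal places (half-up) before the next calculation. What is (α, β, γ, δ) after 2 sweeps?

(0.805, 0.117, 0.833, -0.553)

Iteration 1:
  α = (8 - (4)·3.000 - (-1)·0.200 - (1)·0.800) / (9) = -0.511
  β = (12 - (-3)·-2.900 - (-1)·0.200 - (-4)·0.800) / (12) = 0.558
  γ = (-5 - (-1)·-2.900 - (-4)·3.000 - (-2)·0.800) / (-9) = -0.633
  δ = (-6 - (-4)·-2.900 - (3)·3.000 - (4)·0.200) / (13) = -2.108
Iteration 2:
  α = (8 - (4)·0.558 - (-1)·-0.633 - (1)·-2.108) / (9) = 0.805
  β = (12 - (-3)·-0.511 - (-1)·-0.633 - (-4)·-2.108) / (12) = 0.117
  γ = (-5 - (-1)·-0.511 - (-4)·0.558 - (-2)·-2.108) / (-9) = 0.833
  δ = (-6 - (-4)·-0.511 - (3)·0.558 - (4)·-0.633) / (13) = -0.553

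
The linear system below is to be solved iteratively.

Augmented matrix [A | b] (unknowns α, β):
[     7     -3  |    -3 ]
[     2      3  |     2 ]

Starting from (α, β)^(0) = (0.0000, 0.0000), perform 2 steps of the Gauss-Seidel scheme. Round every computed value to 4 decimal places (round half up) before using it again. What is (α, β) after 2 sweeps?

Iteration 1:
  α = (-3 - (-3)·0.0000) / (7) = -0.4286
  β = (2 - (2)·-0.4286) / (3) = 0.9524
Iteration 2:
  α = (-3 - (-3)·0.9524) / (7) = -0.0204
  β = (2 - (2)·-0.0204) / (3) = 0.6803

(-0.0204, 0.6803)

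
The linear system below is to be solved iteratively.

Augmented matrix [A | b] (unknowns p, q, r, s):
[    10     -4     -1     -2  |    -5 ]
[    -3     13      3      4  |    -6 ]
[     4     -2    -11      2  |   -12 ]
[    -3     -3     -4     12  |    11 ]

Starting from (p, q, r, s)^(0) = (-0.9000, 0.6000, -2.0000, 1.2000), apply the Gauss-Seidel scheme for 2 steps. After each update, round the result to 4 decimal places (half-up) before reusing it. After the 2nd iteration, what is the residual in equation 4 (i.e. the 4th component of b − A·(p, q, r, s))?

0.0000

Iteration 1:
  p = (-5 - (-4)·0.6000 - (-1)·-2.0000 - (-2)·1.2000) / (10) = -0.2200
  q = (-6 - (-3)·-0.2200 - (3)·-2.0000 - (4)·1.2000) / (13) = -0.4200
  r = (-12 - (4)·-0.2200 - (-2)·-0.4200 - (2)·1.2000) / (-11) = 1.3055
  s = (11 - (-3)·-0.2200 - (-3)·-0.4200 - (-4)·1.3055) / (12) = 1.1918
Iteration 2:
  p = (-5 - (-4)·-0.4200 - (-1)·1.3055 - (-2)·1.1918) / (10) = -0.2991
  q = (-6 - (-3)·-0.2991 - (3)·1.3055 - (4)·1.1918) / (13) = -1.1985
  r = (-12 - (4)·-0.2991 - (-2)·-1.1985 - (2)·1.1918) / (-11) = 1.4167
  s = (11 - (-3)·-0.2991 - (-3)·-1.1985 - (-4)·1.4167) / (12) = 1.0145
Residual b − A·x = (-3.3573, 0.3751, 0.3541, 0.0000)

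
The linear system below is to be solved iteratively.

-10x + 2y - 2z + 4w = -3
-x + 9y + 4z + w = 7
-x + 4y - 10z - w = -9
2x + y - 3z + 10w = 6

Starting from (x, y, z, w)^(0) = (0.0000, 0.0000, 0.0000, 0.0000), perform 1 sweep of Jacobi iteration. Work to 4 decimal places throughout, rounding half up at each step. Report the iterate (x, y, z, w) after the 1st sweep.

Iteration 1:
  x = (-3 - (2)·0.0000 - (-2)·0.0000 - (4)·0.0000) / (-10) = 0.3000
  y = (7 - (-1)·0.0000 - (4)·0.0000 - (1)·0.0000) / (9) = 0.7778
  z = (-9 - (-1)·0.0000 - (4)·0.0000 - (-1)·0.0000) / (-10) = 0.9000
  w = (6 - (2)·0.0000 - (1)·0.0000 - (-3)·0.0000) / (10) = 0.6000

(0.3000, 0.7778, 0.9000, 0.6000)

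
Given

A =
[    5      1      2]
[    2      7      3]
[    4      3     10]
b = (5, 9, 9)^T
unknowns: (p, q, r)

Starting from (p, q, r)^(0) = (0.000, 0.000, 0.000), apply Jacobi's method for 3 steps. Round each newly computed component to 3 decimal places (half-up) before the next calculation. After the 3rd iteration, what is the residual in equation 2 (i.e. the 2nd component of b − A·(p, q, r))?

-2.242

Iteration 1:
  p = (5 - (1)·0.000 - (2)·0.000) / (5) = 1.000
  q = (9 - (2)·0.000 - (3)·0.000) / (7) = 1.286
  r = (9 - (4)·0.000 - (3)·0.000) / (10) = 0.900
Iteration 2:
  p = (5 - (1)·1.286 - (2)·0.900) / (5) = 0.383
  q = (9 - (2)·1.000 - (3)·0.900) / (7) = 0.614
  r = (9 - (4)·1.000 - (3)·1.286) / (10) = 0.114
Iteration 3:
  p = (5 - (1)·0.614 - (2)·0.114) / (5) = 0.832
  q = (9 - (2)·0.383 - (3)·0.114) / (7) = 1.127
  r = (9 - (4)·0.383 - (3)·0.614) / (10) = 0.563
Residual b − A·x = (-1.413, -2.242, -3.339)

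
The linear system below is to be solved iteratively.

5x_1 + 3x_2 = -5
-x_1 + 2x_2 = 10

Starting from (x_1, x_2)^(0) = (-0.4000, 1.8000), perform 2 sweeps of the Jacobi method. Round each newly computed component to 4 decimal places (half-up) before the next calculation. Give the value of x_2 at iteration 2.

3.9600

Iteration 1:
  x_1 = (-5 - (3)·1.8000) / (5) = -2.0800
  x_2 = (10 - (-1)·-0.4000) / (2) = 4.8000
Iteration 2:
  x_1 = (-5 - (3)·4.8000) / (5) = -3.8800
  x_2 = (10 - (-1)·-2.0800) / (2) = 3.9600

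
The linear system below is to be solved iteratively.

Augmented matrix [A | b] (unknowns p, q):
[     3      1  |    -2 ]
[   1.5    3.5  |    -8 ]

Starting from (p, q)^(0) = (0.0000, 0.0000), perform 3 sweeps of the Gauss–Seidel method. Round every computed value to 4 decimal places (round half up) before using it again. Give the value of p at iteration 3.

0.0952

Iteration 1:
  p = (-2 - (1)·0.0000) / (3) = -0.6667
  q = (-8 - (1.5)·-0.6667) / (3.5) = -2.0000
Iteration 2:
  p = (-2 - (1)·-2.0000) / (3) = 0.0000
  q = (-8 - (1.5)·0.0000) / (3.5) = -2.2857
Iteration 3:
  p = (-2 - (1)·-2.2857) / (3) = 0.0952
  q = (-8 - (1.5)·0.0952) / (3.5) = -2.3265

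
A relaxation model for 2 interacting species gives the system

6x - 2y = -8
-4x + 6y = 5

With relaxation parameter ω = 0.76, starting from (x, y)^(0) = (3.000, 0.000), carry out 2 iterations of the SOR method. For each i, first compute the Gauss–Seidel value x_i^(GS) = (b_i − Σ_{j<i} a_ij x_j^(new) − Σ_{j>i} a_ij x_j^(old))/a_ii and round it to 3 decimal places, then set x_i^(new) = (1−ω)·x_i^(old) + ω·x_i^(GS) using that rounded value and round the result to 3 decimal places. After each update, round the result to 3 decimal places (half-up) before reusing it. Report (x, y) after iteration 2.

(-0.961, 0.263)

Iteration 1:
  x: GS value = (-8 - (-2)·0.000) / (6) = -1.333;  x ← (1−ω)·3.000 + ω·-1.333 = -0.293
  y: GS value = (5 - (-4)·-0.293) / (6) = 0.638;  y ← (1−ω)·0.000 + ω·0.638 = 0.485
Iteration 2:
  x: GS value = (-8 - (-2)·0.485) / (6) = -1.172;  x ← (1−ω)·-0.293 + ω·-1.172 = -0.961
  y: GS value = (5 - (-4)·-0.961) / (6) = 0.193;  y ← (1−ω)·0.485 + ω·0.193 = 0.263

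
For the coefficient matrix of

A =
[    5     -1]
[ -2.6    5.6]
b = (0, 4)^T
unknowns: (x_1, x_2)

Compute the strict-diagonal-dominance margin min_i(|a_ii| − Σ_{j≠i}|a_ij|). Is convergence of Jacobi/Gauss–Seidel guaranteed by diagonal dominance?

3

row 1: |5| − (1) = 4
row 2: |5.6| − (2.6) = 3
minimum over rows = 3 → strictly diagonally dominant (convergence guaranteed)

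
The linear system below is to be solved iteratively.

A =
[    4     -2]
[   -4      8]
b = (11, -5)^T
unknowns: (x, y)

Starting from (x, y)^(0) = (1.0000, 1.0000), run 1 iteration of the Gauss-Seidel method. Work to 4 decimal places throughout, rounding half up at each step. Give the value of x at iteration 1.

Iteration 1:
  x = (11 - (-2)·1.0000) / (4) = 3.2500
  y = (-5 - (-4)·3.2500) / (8) = 1.0000

3.2500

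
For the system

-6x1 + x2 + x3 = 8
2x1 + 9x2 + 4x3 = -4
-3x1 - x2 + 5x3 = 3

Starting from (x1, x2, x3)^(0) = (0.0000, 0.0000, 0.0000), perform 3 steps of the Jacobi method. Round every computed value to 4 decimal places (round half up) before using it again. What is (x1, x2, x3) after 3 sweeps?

Iteration 1:
  x1 = (8 - (1)·0.0000 - (1)·0.0000) / (-6) = -1.3333
  x2 = (-4 - (2)·0.0000 - (4)·0.0000) / (9) = -0.4444
  x3 = (3 - (-3)·0.0000 - (-1)·0.0000) / (5) = 0.6000
Iteration 2:
  x1 = (8 - (1)·-0.4444 - (1)·0.6000) / (-6) = -1.3074
  x2 = (-4 - (2)·-1.3333 - (4)·0.6000) / (9) = -0.4148
  x3 = (3 - (-3)·-1.3333 - (-1)·-0.4444) / (5) = -0.2889
Iteration 3:
  x1 = (8 - (1)·-0.4148 - (1)·-0.2889) / (-6) = -1.4506
  x2 = (-4 - (2)·-1.3074 - (4)·-0.2889) / (9) = -0.0255
  x3 = (3 - (-3)·-1.3074 - (-1)·-0.4148) / (5) = -0.2674

(-1.4506, -0.0255, -0.2674)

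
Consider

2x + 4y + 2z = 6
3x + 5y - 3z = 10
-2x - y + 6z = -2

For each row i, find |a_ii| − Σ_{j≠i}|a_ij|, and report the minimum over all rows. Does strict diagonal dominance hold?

-4

row 1: |2| − (4+2) = -4
row 2: |5| − (3+3) = -1
row 3: |6| − (2+1) = 3
minimum over rows = -4 → not strictly diagonally dominant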